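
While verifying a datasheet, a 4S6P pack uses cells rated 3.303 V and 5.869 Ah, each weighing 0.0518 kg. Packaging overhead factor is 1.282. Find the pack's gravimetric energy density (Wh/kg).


Step 1: V_pack = 4 * 3.303 = 13.212 V
Step 2: C_pack = 6 * 5.869 = 35.214 Ah
Step 3: E_pack = V_pack * C_pack = 13.212 * 35.214 = 465.25 Wh
Step 4: m_pack = 4 * 6 * 0.0518 * 1.282 = 1.5938 kg
Step 5: ED = E_pack / m_pack = 465.25 / 1.5938 = 291.9 Wh/kg

291.9 Wh/kg


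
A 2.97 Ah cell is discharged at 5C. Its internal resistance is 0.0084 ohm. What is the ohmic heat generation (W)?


Step 1: I = C_rate * capacity = 5 * 2.97 = 14.85 A
Step 2: Q = I^2 * R = 14.85^2 * 0.0084 = 220.52 * 0.0084 = 1.852 W

1.852 W


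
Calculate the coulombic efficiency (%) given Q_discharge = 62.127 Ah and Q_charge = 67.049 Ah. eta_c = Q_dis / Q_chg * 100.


Coulombic efficiency = 62.127/67.049 * 100% = 92.66%

92.66%


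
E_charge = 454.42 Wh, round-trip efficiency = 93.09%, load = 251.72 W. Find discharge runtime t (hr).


Step 1: E_discharge = eta/100 * E_charge = 93.09/100 * 454.42 = 423.02 Wh
Step 2: t = E_discharge / P = 423.02 / 251.72 = 1.681 hr

1.681 hr


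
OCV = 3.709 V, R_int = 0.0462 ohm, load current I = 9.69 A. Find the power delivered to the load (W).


Step 1: V_terminal = OCV - I*R = 3.709 - 9.69 * 0.0462 = 3.2613 V
Step 2: P_out = V_terminal * I = 3.2613 * 9.69 = 31.60 W

31.60 W


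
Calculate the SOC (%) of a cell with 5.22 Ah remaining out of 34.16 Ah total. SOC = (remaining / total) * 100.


SOC% = 5.22 / 34.16 * 100 = 15.28%

15.28%


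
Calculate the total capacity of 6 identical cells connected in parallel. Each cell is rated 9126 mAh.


Convert: C_cell = 9126 mAh = 9.126 Ah
C_total = 6 * 9.126 = 54.756 Ah

54.756 Ah


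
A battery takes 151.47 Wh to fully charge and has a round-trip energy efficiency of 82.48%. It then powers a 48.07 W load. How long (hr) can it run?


Step 1: E_discharge = eta/100 * E_charge = 82.48/100 * 151.47 = 124.93 Wh
Step 2: t = E_discharge / P = 124.93 / 48.07 = 2.599 hr

2.599 hr


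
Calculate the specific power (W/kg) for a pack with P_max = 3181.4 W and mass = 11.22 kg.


SP = P / m = 3181.4 / 11.22 = 283.5 W/kg

283.5 W/kg


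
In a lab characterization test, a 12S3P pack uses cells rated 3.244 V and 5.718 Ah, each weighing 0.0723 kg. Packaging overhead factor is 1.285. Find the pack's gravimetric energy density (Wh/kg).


Step 1: V_pack = 12 * 3.244 = 38.928 V
Step 2: C_pack = 3 * 5.718 = 17.154 Ah
Step 3: E_pack = V_pack * C_pack = 38.928 * 17.154 = 667.77 Wh
Step 4: m_pack = 12 * 3 * 0.0723 * 1.285 = 3.3446 kg
Step 5: ED = E_pack / m_pack = 667.77 / 3.3446 = 199.7 Wh/kg

199.7 Wh/kg


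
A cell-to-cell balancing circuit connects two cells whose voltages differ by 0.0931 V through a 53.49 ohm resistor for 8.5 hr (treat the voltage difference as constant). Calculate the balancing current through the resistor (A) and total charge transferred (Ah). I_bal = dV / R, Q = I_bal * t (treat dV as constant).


First, Ohm's law: I_bal = 0.0931 V / 53.49 ohm = 0.0017405 A
Then Q = I * t = 0.0017405 A * 8.5 hr = 0.01479 Ah

I=0.0017405 A, Q=0.01479 Ah


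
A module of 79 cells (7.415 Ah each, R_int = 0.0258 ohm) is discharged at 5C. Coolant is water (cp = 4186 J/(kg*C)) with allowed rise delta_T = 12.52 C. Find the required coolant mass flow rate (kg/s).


Step 1: I = 5 * 7.415 = 37.075 A
Step 2: Q_cell = I^2 * R = 37.075^2 * 0.0258 = 35.464 W
Step 3: Q_total = 79 * 35.464 = 2801.7 W
Step 4: m_dot = Q_total / (cp * dT) = 2801.7 / (4186 * 12.52) = 0.05346 kg/s

0.05346 kg/s


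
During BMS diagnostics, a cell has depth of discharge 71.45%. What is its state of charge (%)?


SOC = 100 - DOD = 100 - 71.45 = 28.55%

28.55%


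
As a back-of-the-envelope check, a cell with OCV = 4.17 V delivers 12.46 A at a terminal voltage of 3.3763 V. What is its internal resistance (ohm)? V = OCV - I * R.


R = (OCV - V) / I = (4.17 - 3.3763) / 12.46 = 0.06370 ohm

0.06370 ohm


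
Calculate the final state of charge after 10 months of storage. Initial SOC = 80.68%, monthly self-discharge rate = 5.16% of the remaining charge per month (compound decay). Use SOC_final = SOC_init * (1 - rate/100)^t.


Monthly retention factor = 1 - 5.16/100 = 0.9484
Over 10 months: factor^10 = 0.58873
SOC_final = 80.68 * 0.58873 = 47.50%

47.50%


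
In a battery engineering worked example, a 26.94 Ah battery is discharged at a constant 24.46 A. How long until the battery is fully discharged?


t = capacity / current = 26.94 / 24.46 = 1.101 hr

1.101 hr


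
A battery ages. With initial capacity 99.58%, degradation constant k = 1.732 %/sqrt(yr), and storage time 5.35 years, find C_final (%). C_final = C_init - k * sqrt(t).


Step 1: sqrt(5.35 yr) = 2.313
Step 2: drop = 1.732 * 2.313 = 4.0061
Step 3: C_final = 99.58 - 4.0061 = 95.57%

95.57%


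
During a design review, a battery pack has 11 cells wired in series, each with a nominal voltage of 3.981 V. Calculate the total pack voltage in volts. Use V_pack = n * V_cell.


With 11 cells in series at 3.981 V each, V_pack = 43.791 V

43.791 V


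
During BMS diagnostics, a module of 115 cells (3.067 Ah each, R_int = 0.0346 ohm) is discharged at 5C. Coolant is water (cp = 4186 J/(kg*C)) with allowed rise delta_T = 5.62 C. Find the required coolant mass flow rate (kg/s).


Step 1: I = 5 * 3.067 = 15.335 A
Step 2: Q_cell = I^2 * R = 15.335^2 * 0.0346 = 8.1366 W
Step 3: Q_total = 115 * 8.1366 = 935.71 W
Step 4: m_dot = Q_total / (cp * dT) = 935.71 / (4186 * 5.62) = 0.03977 kg/s

0.03977 kg/s


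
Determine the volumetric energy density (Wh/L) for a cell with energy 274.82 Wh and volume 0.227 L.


ED = E / V = 274.82 / 0.227 = 1211 Wh/L

1211 Wh/L


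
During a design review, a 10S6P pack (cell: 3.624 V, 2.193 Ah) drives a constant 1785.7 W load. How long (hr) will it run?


Step 1: E_pack = Ns * V_cell * Np * C_cell = 10 * 3.624 * 6 * 2.193 = 476.85 Wh
Step 2: t = E_pack / P = 476.85 / 1785.7 = 0.2670 hr

0.2670 hr


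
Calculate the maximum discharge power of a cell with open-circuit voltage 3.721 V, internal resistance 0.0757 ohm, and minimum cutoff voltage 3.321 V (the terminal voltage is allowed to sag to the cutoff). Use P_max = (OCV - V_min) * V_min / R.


dV = OCV - V_min = 0.4 V (so I_max = dV / R)
P_max = dV * V_min / R = 0.4 * 3.321 / 0.0757 = 17.55 W

17.55 W


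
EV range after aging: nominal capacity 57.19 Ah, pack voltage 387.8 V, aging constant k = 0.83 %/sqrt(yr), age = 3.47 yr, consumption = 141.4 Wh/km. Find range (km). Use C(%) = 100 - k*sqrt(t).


Step 1: capacity retention = 100 - 0.83 * sqrt(3.47) = 100 - 0.83 * 1.8628 = 98.454%
Step 2: C_now = 57.19 * 98.454/100 = 56.306 Ah
Step 3: E_pack = V * C_now = 387.8 * 56.306 = 21835 Wh
Step 4: range = E_pack / consumption = 21835 / 141.4 = 154.4 km

154.4 km


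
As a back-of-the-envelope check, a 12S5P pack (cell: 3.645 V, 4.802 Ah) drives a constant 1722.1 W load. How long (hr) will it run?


Step 1: E_pack = Ns * V_cell * Np * C_cell = 12 * 3.645 * 5 * 4.802 = 1050.2 Wh
Step 2: t = E_pack / P = 1050.2 / 1722.1 = 0.6098 hr

0.6098 hr


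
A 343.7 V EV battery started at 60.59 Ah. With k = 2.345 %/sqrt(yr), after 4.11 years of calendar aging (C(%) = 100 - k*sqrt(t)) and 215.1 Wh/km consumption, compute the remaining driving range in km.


Step 1: capacity retention = 100 - 2.345 * sqrt(4.11) = 100 - 2.345 * 2.0273 = 95.246%
Step 2: C_now = 60.59 * 95.246/100 = 57.71 Ah
Step 3: E_pack = V * C_now = 343.7 * 57.71 = 19835 Wh
Step 4: range = E_pack / consumption = 19835 / 215.1 = 92.21 km

92.21 km


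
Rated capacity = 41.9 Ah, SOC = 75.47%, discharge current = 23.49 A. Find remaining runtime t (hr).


Step 1: remaining = SOC/100 * C_total = 75.47/100 * 41.9 = 31.622 Ah
Step 2: t = remaining / I = 31.622 / 23.49 = 1.346 hr

1.346 hr


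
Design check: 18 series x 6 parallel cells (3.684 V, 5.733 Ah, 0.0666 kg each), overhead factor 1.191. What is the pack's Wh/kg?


Step 1: V_pack = 18 * 3.684 = 66.312 V
Step 2: C_pack = 6 * 5.733 = 34.398 Ah
Step 3: E_pack = V_pack * C_pack = 66.312 * 34.398 = 2281 Wh
Step 4: m_pack = 18 * 6 * 0.0666 * 1.191 = 8.5666 kg
Step 5: ED = E_pack / m_pack = 2281 / 8.5666 = 266.3 Wh/kg

266.3 Wh/kg


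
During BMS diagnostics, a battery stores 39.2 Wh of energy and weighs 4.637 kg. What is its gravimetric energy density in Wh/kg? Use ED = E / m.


Specific energy = 39.2 Wh / 4.637 kg = 8.454 Wh/kg

8.454 Wh/kg


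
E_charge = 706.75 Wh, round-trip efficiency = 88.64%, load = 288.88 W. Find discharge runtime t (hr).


Step 1: E_discharge = eta/100 * E_charge = 88.64/100 * 706.75 = 626.46 Wh
Step 2: t = E_discharge / P = 626.46 / 288.88 = 2.169 hr

2.169 hr


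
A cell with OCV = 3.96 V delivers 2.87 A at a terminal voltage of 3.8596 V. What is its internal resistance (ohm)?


R = (OCV - V) / I = (3.96 - 3.8596) / 2.87 = 0.03498 ohm

0.03498 ohm


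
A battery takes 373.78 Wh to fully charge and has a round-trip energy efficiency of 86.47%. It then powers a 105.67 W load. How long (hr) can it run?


Step 1: E_discharge = eta/100 * E_charge = 86.47/100 * 373.78 = 323.21 Wh
Step 2: t = E_discharge / P = 323.21 / 105.67 = 3.059 hr

3.059 hr


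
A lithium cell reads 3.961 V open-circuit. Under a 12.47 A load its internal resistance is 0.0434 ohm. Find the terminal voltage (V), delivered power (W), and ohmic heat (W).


Step 1: V_terminal = OCV - I*R = 3.961 - 12.47 * 0.0434 = 3.4198 V
Step 2: P_out = V_terminal * I = 3.4198 * 12.47 = 42.64 W
Step 3: Q = I^2 * R = 12.47^2 * 0.0434 = 6.749 W

V=3.4198 V, P=42.64 W, Q=6.749 W


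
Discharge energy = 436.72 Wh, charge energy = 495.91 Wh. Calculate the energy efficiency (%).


Round-trip efficiency = 436.72/495.91 * 100% = 88.06%

88.06%


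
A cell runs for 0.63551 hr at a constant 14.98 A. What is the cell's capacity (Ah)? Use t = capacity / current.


C = I * t = 14.98 * 0.63551 = 9.520 Ah

9.520 Ah


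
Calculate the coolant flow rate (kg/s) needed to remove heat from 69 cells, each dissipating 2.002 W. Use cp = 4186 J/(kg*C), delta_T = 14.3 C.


Step 1: Total heat Q = 69 * 2.002 W = 138.14 W
Step 2: denom = cp * dT = 4186 * 14.3 = 59860
Step 3: m_dot = 138.14 / 59860 = 0.002308 kg/s

0.002308 kg/s


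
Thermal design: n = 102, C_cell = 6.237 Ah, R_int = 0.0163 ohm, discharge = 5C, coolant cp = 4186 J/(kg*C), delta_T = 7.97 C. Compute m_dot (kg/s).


Step 1: I = 5 * 6.237 = 31.185 A
Step 2: Q_cell = I^2 * R = 31.185^2 * 0.0163 = 15.852 W
Step 3: Q_total = 102 * 15.852 = 1616.9 W
Step 4: m_dot = Q_total / (cp * dT) = 1616.9 / (4186 * 7.97) = 0.04846 kg/s

0.04846 kg/s


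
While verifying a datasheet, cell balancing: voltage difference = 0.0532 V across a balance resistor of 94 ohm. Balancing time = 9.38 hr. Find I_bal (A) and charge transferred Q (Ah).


I_bal = dV / R = 0.0532 / 94 = 5.6596e-04 A
Q = I_bal * t = 5.6596e-04 * 9.38 = 0.005309 Ah

I=5.6596e-04 A, Q=0.005309 Ah


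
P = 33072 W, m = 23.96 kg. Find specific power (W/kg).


SP = P / m = 33072 / 23.96 = 1380 W/kg

1380 W/kg


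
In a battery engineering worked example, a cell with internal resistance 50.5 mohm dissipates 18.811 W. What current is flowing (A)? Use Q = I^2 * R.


Convert: R = 50.5 mohm = 0.0505 ohm
I = sqrt(Q / R) = sqrt(18.811 / 0.0505) = sqrt(372.5) = 19.30 A

19.30 A


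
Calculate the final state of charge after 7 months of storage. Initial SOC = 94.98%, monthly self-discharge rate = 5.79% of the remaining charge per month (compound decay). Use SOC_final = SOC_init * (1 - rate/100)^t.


Monthly retention factor = 1 - 5.79/100 = 0.9421
Over 7 months: factor^7 = 0.65869
SOC_final = 94.98 * 0.65869 = 62.56%

62.56%


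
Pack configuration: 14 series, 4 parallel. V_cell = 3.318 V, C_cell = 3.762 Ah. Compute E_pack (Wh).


V_pack = 14 * 3.318 = 46.452 V
C_pack = 4 * 3.762 = 15.048 Ah
E = V_pack * C_pack = 46.452 * 15.048 = 699.0 Wh

699.0 Wh


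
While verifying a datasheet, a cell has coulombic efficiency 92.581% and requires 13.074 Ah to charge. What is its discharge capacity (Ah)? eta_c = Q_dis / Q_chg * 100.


Q_dis = eta/100 * Q_chg = 92.581/100 * 13.074 = 12.10 Ah

12.10 Ah


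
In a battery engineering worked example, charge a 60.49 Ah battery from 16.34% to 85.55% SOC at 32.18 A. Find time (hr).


Step 1: dSOC = 85.55% - 16.34% = 69.21%
Step 2: delta_Ah = 60.49 * 69.21 / 100 = 41.865 Ah
Step 3: t = 41.865 / 32.18 = 1.301 hr

1.301 hr


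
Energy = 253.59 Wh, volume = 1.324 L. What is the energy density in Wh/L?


Volumetric ED = 253.59 Wh / 1.324 L = 191.5 Wh/L

191.5 Wh/L


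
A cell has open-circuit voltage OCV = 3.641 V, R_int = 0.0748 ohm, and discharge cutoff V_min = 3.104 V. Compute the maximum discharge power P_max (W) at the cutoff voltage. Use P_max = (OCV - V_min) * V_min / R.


P_max = (OCV - V_min) * V_min / R = (3.641 - 3.104) * 3.104 / 0.0748 = 0.537 * 3.104 / 0.0748 = 22.28 W

22.28 W


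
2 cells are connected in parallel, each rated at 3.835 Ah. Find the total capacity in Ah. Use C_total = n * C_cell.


Parallel capacities add: 2 * 3.835 Ah = 7.67 Ah

7.67 Ah


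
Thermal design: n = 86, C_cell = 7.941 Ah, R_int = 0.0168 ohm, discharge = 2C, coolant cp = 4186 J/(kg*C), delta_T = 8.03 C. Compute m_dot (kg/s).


Step 1: I = 2 * 7.941 = 15.882 A
Step 2: Q_cell = I^2 * R = 15.882^2 * 0.0168 = 4.2376 W
Step 3: Q_total = 86 * 4.2376 = 364.43 W
Step 4: m_dot = Q_total / (cp * dT) = 364.43 / (4186 * 8.03) = 0.01084 kg/s

0.01084 kg/s


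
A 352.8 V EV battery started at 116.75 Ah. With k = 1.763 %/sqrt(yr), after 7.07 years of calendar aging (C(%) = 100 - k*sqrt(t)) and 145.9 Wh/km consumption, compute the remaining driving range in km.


Step 1: capacity retention = 100 - 1.763 * sqrt(7.07) = 100 - 1.763 * 2.6589 = 95.312%
Step 2: C_now = 116.75 * 95.312/100 = 111.28 Ah
Step 3: E_pack = V * C_now = 352.8 * 111.28 = 39260 Wh
Step 4: range = E_pack / consumption = 39260 / 145.9 = 269.1 km

269.1 km


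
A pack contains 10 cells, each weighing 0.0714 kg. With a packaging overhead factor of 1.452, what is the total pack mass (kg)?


m_pack = n * m_cell * overhead = 10 * 0.0714 * 1.452 = 1.037 kg

1.037 kg


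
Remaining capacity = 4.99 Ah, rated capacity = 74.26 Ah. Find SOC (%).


SOC% = 4.99 / 74.26 * 100 = 6.720%

6.720%


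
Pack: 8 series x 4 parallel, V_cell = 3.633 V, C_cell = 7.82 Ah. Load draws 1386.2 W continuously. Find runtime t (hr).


Step 1: E_pack = Ns * V_cell * Np * C_cell = 8 * 3.633 * 4 * 7.82 = 909.12 Wh
Step 2: t = E_pack / P = 909.12 / 1386.2 = 0.6558 hr

0.6558 hr


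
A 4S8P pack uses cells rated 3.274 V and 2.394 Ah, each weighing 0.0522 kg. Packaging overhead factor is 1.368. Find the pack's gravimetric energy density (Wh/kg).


Step 1: V_pack = 4 * 3.274 = 13.096 V
Step 2: C_pack = 8 * 2.394 = 19.152 Ah
Step 3: E_pack = V_pack * C_pack = 13.096 * 19.152 = 250.81 Wh
Step 4: m_pack = 4 * 8 * 0.0522 * 1.368 = 2.2851 kg
Step 5: ED = E_pack / m_pack = 250.81 / 2.2851 = 109.8 Wh/kg

109.8 Wh/kg


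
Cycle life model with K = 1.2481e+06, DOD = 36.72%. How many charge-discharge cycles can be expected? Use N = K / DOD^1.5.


DOD^1.5 = 222.51
N = K / DOD^1.5 = 1.2481e+06 / 222.51 = 5609

5609 cycles


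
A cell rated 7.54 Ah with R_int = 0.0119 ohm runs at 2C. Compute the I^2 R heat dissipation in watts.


Step 1: I = C_rate * capacity = 2 * 7.54 = 15.08 A
Step 2: Q = I^2 * R = 15.08^2 * 0.0119 = 227.41 * 0.0119 = 2.706 W

2.706 W


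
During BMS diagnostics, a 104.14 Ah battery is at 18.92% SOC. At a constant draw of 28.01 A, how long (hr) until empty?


Step 1: remaining = SOC/100 * C_total = 18.92/100 * 104.14 = 19.703 Ah
Step 2: t = remaining / I = 19.703 / 28.01 = 0.7034 hr

0.7034 hr


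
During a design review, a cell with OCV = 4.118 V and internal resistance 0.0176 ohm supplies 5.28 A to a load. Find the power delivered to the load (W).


Step 1: V_terminal = OCV - I*R = 4.118 - 5.28 * 0.0176 = 4.0251 V
Step 2: P_out = V_terminal * I = 4.0251 * 5.28 = 21.25 W

21.25 W


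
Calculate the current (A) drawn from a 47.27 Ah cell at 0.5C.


I = C_rate * capacity = 0.5 * 47.27 = 23.635 A

23.635 A


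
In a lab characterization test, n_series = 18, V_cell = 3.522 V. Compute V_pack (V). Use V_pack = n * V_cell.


Series voltages add: 18 * 3.522 V = 63.396 V

63.396 V


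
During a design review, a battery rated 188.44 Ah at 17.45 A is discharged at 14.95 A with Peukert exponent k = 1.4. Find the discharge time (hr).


t_rated = C / I_rated = 188.44 / 17.45 = 10.799 hr
(I_rated/I)^k = (1.1672)^1.4 = 1.2417
t = t_rated * (I_rated/I)^k = 10.799 * 1.2417 = 13.41 hr

13.41 hr


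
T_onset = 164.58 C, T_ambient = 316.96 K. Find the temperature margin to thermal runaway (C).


Convert: T_ambient = 316.96 K = 43.81 C
margin = 164.58 - 43.81 = 120.77 C

120.77 C


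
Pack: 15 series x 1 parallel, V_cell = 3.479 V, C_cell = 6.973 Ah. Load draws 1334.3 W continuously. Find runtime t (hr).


Step 1: E_pack = Ns * V_cell * Np * C_cell = 15 * 3.479 * 1 * 6.973 = 363.89 Wh
Step 2: t = E_pack / P = 363.89 / 1334.3 = 0.2727 hr

0.2727 hr


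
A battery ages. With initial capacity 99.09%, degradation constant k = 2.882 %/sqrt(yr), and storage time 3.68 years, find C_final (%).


Step 1: sqrt(3.68 yr) = 1.9183
Step 2: drop = 2.882 * 1.9183 = 5.5285
Step 3: C_final = 99.09 - 5.5285 = 93.56%

93.56%


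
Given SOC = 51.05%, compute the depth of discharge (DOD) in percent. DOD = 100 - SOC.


DOD = 100 - SOC = 100 - 51.05 = 48.95%

48.95%


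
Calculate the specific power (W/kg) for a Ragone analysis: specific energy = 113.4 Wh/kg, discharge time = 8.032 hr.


P_specific = E / t = 113.4 / 8.032 = 14.12 W/kg

14.12 W/kg


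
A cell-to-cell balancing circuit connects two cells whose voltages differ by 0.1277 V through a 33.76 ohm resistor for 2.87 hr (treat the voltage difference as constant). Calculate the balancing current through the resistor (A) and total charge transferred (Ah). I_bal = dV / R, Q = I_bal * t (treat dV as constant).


First, Ohm's law: I_bal = 0.1277 V / 33.76 ohm = 0.0037826 A
Then Q = I * t = 0.0037826 A * 2.87 hr = 0.01086 Ah

I=0.0037826 A, Q=0.01086 Ah


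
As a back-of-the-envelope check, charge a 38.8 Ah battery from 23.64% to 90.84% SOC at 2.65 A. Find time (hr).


Step 1: dSOC = 90.84% - 23.64% = 67.2%
Step 2: delta_Ah = 38.8 * 67.2 / 100 = 26.074 Ah
Step 3: t = 26.074 / 2.65 = 9.839 hr

9.839 hr


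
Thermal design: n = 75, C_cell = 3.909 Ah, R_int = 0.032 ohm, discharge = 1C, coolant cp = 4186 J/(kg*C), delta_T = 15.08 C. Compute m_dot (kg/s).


Step 1: I = 1 * 3.909 = 3.909 A
Step 2: Q_cell = I^2 * R = 3.909^2 * 0.032 = 0.48897 W
Step 3: Q_total = 75 * 0.48897 = 36.673 W
Step 4: m_dot = Q_total / (cp * dT) = 36.673 / (4186 * 15.08) = 5.810e-04 kg/s

5.810e-04 kg/s


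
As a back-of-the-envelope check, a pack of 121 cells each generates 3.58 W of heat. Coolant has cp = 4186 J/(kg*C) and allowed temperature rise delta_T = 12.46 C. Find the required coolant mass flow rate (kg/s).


Step 1: Total heat Q = 121 * 3.58 W = 433.18 W
Step 2: denom = cp * dT = 4186 * 12.46 = 52158
Step 3: m_dot = 433.18 / 52158 = 0.008305 kg/s

0.008305 kg/s


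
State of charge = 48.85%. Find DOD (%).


DOD = 100 - SOC = 100 - 48.85 = 51.15%

51.15%


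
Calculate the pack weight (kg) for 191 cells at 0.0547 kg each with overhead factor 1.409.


Cell mass sum = 191 * 0.0547 = 10.448 kg
With overhead 1.409: m_pack = 10.448 * 1.409 = 14.72 kg

14.72 kg


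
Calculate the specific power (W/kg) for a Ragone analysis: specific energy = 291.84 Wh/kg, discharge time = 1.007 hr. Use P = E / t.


Specific power = 291.84 Wh/kg / 1.007 hr = 289.8 W/kg

289.8 W/kg


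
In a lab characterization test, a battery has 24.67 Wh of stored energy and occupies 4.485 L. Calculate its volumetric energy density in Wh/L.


ED = E / V = 24.67 / 4.485 = 5.501 Wh/L

5.501 Wh/L


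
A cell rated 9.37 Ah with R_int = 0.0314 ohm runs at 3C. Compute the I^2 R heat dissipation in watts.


Step 1: I = C_rate * capacity = 3 * 9.37 = 28.11 A
Step 2: Q = I^2 * R = 28.11^2 * 0.0314 = 790.17 * 0.0314 = 24.81 W

24.81 W


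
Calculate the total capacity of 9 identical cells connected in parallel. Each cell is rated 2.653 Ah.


C_total = 9 * 2.653 = 23.877 Ah

23.877 Ah


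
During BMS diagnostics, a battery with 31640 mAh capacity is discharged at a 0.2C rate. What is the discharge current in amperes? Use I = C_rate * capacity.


Convert: capacity = 31640 mAh = 31.64 Ah
I = C_rate * capacity = 0.2 * 31.64 = 6.328 A

6.328 A


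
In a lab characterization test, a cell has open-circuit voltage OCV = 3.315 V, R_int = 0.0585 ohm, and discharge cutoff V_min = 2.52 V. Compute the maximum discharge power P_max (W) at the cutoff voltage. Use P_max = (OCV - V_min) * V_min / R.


P_max = (OCV - V_min) * V_min / R = (3.315 - 2.52) * 2.52 / 0.0585 = 0.795 * 2.52 / 0.0585 = 34.25 W

34.25 W


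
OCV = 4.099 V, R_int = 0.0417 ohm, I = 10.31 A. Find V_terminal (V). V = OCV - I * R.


IR drop = 10.31 * 0.0417 = 0.42993 V
V = 4.099 - 0.42993 = 3.669 V

3.669 V


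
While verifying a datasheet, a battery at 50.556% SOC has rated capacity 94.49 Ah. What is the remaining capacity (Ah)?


remaining = SOC / 100 * total = 50.556 / 100 * 94.49 = 47.77 Ah

47.77 Ah


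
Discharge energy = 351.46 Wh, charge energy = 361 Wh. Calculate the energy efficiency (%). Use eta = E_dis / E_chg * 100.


eta_e = E_dis / E_chg * 100 = 351.46 / 361 * 100 = 97.36%

97.36%


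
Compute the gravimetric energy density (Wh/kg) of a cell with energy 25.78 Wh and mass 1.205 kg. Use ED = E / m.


ED = E / m = 25.78 / 1.205 = 21.39 Wh/kg

21.39 Wh/kg


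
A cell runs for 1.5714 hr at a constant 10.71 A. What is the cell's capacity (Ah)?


C = I * t = 10.71 * 1.5714 = 16.83 Ah

16.83 Ah


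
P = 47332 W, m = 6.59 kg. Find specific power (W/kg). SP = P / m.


Specific power = 47332 W / 6.59 kg = 7182 W/kg

7182 W/kg


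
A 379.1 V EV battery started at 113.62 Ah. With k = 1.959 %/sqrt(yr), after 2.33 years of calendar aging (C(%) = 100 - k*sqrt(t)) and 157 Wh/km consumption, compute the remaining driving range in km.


Step 1: capacity retention = 100 - 1.959 * sqrt(2.33) = 100 - 1.959 * 1.5264 = 97.01%
Step 2: C_now = 113.62 * 97.01/100 = 110.22 Ah
Step 3: E_pack = V * C_now = 379.1 * 110.22 = 41784 Wh
Step 4: range = E_pack / consumption = 41784 / 157 = 266.1 km

266.1 km


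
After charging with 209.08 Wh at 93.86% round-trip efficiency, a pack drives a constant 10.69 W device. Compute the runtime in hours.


Step 1: E_discharge = eta/100 * E_charge = 93.86/100 * 209.08 = 196.24 Wh
Step 2: t = E_discharge / P = 196.24 / 10.69 = 18.36 hr

18.36 hr


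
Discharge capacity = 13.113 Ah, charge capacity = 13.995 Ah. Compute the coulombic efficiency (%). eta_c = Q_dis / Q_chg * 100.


eta_c = Q_dis / Q_chg * 100 = 13.113 / 13.995 * 100 = 93.70%

93.70%


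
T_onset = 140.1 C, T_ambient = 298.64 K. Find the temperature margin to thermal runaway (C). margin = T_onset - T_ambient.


Convert: T_ambient = 298.64 K = 25.49 C
margin = 140.1 - 25.49 = 114.61 C

114.61 C


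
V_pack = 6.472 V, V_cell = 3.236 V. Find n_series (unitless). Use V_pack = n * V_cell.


Rearranging: n = V_pack / V_cell = 6.472 / 3.236 = 2 cells

2


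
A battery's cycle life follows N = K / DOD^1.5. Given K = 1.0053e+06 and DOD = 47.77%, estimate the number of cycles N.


DOD^1.5 = 330.17
N = K / DOD^1.5 = 1.0053e+06 / 330.17 = 3045

3045 cycles


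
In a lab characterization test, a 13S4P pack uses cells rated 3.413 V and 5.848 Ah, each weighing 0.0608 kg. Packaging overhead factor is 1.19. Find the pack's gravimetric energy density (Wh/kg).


Step 1: V_pack = 13 * 3.413 = 44.369 V
Step 2: C_pack = 4 * 5.848 = 23.392 Ah
Step 3: E_pack = V_pack * C_pack = 44.369 * 23.392 = 1037.9 Wh
Step 4: m_pack = 13 * 4 * 0.0608 * 1.19 = 3.7623 kg
Step 5: ED = E_pack / m_pack = 1037.9 / 3.7623 = 275.9 Wh/kg

275.9 Wh/kg


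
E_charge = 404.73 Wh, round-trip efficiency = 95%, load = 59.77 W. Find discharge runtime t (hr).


Step 1: E_discharge = eta/100 * E_charge = 95/100 * 404.73 = 384.49 Wh
Step 2: t = E_discharge / P = 384.49 / 59.77 = 6.433 hr

6.433 hr


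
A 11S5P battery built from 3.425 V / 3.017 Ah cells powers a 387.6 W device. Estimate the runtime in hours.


Step 1: E_pack = Ns * V_cell * Np * C_cell = 11 * 3.425 * 5 * 3.017 = 568.33 Wh
Step 2: t = E_pack / P = 568.33 / 387.6 = 1.466 hr

1.466 hr


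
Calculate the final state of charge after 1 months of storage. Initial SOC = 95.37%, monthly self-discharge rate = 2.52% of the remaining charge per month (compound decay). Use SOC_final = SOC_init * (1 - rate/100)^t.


Monthly retention factor = 1 - 2.52/100 = 0.9748
Over 1 months: factor^1 = 0.9748
SOC_final = 95.37 * 0.9748 = 92.97%

92.97%


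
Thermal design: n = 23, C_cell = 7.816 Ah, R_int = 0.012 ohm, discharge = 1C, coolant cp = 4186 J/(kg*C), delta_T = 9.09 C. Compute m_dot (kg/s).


Step 1: I = 1 * 7.816 = 7.816 A
Step 2: Q_cell = I^2 * R = 7.816^2 * 0.012 = 0.73308 W
Step 3: Q_total = 23 * 0.73308 = 16.861 W
Step 4: m_dot = Q_total / (cp * dT) = 16.861 / (4186 * 9.09) = 4.431e-04 kg/s

4.431e-04 kg/s


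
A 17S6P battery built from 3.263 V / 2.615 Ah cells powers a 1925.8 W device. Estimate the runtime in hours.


Step 1: E_pack = Ns * V_cell * Np * C_cell = 17 * 3.263 * 6 * 2.615 = 870.34 Wh
Step 2: t = E_pack / P = 870.34 / 1925.8 = 0.4519 hr

0.4519 hr


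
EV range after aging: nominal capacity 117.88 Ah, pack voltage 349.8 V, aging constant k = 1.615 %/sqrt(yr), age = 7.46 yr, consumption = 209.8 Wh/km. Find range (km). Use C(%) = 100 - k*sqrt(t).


Step 1: capacity retention = 100 - 1.615 * sqrt(7.46) = 100 - 1.615 * 2.7313 = 95.589%
Step 2: C_now = 117.88 * 95.589/100 = 112.68 Ah
Step 3: E_pack = V * C_now = 349.8 * 112.68 = 39415 Wh
Step 4: range = E_pack / consumption = 39415 / 209.8 = 187.9 km

187.9 km


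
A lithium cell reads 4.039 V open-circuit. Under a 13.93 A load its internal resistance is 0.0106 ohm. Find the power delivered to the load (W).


Step 1: V_terminal = OCV - I*R = 4.039 - 13.93 * 0.0106 = 3.8913 V
Step 2: P_out = V_terminal * I = 3.8913 * 13.93 = 54.21 W

54.21 W


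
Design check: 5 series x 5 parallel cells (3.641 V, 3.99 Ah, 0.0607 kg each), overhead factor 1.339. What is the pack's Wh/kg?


Step 1: V_pack = 5 * 3.641 = 18.205 V
Step 2: C_pack = 5 * 3.99 = 19.95 Ah
Step 3: E_pack = V_pack * C_pack = 18.205 * 19.95 = 363.19 Wh
Step 4: m_pack = 5 * 5 * 0.0607 * 1.339 = 2.0319 kg
Step 5: ED = E_pack / m_pack = 363.19 / 2.0319 = 178.7 Wh/kg

178.7 Wh/kg


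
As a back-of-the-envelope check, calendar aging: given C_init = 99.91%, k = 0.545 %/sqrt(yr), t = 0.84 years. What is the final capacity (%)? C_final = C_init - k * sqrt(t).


sqrt(t) = sqrt(0.84) = 0.91652
C_final = 99.91 - 0.545 * 0.91652 = 99.41%

99.41%


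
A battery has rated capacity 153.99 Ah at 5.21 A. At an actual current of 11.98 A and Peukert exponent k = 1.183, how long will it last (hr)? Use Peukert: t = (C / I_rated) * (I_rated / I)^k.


t_rated = C / I_rated = 153.99 / 5.21 = 29.557 hr
(I_rated/I)^k = (0.43489)^1.183 = 0.37342
t = t_rated * (I_rated/I)^k = 29.557 * 0.37342 = 11.04 hr

11.04 hr


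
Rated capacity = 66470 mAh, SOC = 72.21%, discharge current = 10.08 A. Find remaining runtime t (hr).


Convert: C_total = 66470 mAh = 66.47 Ah
Step 1: remaining = SOC/100 * C_total = 72.21/100 * 66.47 = 47.998 Ah
Step 2: t = remaining / I = 47.998 / 10.08 = 4.762 hr

4.762 hr


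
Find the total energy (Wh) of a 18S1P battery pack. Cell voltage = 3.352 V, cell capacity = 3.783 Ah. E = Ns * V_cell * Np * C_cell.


E = Ns * Vcell * Np * Ccell = 18 * 3.352 * 1 * 3.783 = 228.3 Wh

228.3 Wh


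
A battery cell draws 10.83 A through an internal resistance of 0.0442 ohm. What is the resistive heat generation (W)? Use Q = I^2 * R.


I^2 = 117.29
Q = 117.29 * 0.0442 = 5.184 W

5.184 W


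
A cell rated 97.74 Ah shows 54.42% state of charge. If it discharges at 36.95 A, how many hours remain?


Step 1: remaining = SOC/100 * C_total = 54.42/100 * 97.74 = 53.19 Ah
Step 2: t = remaining / I = 53.19 / 36.95 = 1.440 hr

1.440 hr


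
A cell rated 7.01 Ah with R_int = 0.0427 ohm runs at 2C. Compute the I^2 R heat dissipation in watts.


Step 1: I = C_rate * capacity = 2 * 7.01 = 14.02 A
Step 2: Q = I^2 * R = 14.02^2 * 0.0427 = 196.56 * 0.0427 = 8.393 W

8.393 W


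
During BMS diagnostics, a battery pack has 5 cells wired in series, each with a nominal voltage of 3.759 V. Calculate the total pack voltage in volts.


With 5 cells in series at 3.759 V each, V_pack = 18.795 V

18.795 V


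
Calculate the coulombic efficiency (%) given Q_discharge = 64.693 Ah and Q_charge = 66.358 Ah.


eta_c = Q_dis / Q_chg * 100 = 64.693 / 66.358 * 100 = 97.49%

97.49%


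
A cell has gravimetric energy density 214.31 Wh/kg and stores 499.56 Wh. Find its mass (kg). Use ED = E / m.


m = E / ED = 499.56 / 214.31 = 2.331 kg

2.331 kg


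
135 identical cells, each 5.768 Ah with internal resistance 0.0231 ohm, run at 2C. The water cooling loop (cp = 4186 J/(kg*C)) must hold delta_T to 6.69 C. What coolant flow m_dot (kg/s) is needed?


Step 1: I = 2 * 5.768 = 11.536 A
Step 2: Q_cell = I^2 * R = 11.536^2 * 0.0231 = 3.0741 W
Step 3: Q_total = 135 * 3.0741 = 415 W
Step 4: m_dot = Q_total / (cp * dT) = 415 / (4186 * 6.69) = 0.01482 kg/s

0.01482 kg/s


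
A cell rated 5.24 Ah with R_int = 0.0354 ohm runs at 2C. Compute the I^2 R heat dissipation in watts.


Step 1: I = C_rate * capacity = 2 * 5.24 = 10.48 A
Step 2: Q = I^2 * R = 10.48^2 * 0.0354 = 109.83 * 0.0354 = 3.888 W

3.888 W


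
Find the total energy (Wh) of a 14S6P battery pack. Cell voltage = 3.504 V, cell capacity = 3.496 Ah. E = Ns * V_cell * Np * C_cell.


E = Ns * Vcell * Np * Ccell = 14 * 3.504 * 6 * 3.496 = 1029 Wh

1029 Wh


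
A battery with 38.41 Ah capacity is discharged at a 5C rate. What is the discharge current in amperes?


I = C_rate * capacity = 5 * 38.41 = 192.05 A

192.05 A


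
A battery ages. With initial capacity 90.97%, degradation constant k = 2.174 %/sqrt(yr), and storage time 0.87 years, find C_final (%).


sqrt(t) = sqrt(0.87) = 0.93274
C_final = 90.97 - 2.174 * 0.93274 = 88.94%

88.94%


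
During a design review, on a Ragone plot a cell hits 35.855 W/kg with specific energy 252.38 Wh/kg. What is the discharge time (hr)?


t = E / P = 252.38 / 35.855 = 7.039 hr

7.039 hr


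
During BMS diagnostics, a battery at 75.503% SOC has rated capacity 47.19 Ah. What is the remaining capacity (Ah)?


remaining = SOC / 100 * total = 75.503 / 100 * 47.19 = 35.63 Ah

35.63 Ah


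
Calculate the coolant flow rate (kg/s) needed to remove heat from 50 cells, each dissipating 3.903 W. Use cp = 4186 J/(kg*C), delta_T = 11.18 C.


Step 1: Total heat Q = 50 * 3.903 W = 195.15 W
Step 2: denom = cp * dT = 4186 * 11.18 = 46799
Step 3: m_dot = 195.15 / 46799 = 0.004170 kg/s

0.004170 kg/s


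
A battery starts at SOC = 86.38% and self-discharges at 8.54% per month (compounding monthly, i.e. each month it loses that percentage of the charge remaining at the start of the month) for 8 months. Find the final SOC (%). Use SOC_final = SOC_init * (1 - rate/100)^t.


Monthly retention factor = 1 - 8.54/100 = 0.9146
Over 8 months: factor^8 = 0.48961
SOC_final = 86.38 * 0.48961 = 42.29%

42.29%


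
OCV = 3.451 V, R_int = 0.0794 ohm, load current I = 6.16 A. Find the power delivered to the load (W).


Step 1: V_terminal = OCV - I*R = 3.451 - 6.16 * 0.0794 = 2.9619 V
Step 2: P_out = V_terminal * I = 2.9619 * 6.16 = 18.25 W

18.25 W


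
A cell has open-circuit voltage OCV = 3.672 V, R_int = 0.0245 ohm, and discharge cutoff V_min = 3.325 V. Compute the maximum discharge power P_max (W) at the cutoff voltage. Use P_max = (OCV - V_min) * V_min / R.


dV = OCV - V_min = 0.347 V (so I_max = dV / R)
P_max = dV * V_min / R = 0.347 * 3.325 / 0.0245 = 47.09 W

47.09 W


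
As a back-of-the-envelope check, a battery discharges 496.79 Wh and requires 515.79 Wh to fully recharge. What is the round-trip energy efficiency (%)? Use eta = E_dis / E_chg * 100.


Round-trip efficiency = 496.79/515.79 * 100% = 96.32%

96.32%


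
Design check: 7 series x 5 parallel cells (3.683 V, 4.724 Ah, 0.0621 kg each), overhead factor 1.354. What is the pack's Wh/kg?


Step 1: V_pack = 7 * 3.683 = 25.781 V
Step 2: C_pack = 5 * 4.724 = 23.62 Ah
Step 3: E_pack = V_pack * C_pack = 25.781 * 23.62 = 608.95 Wh
Step 4: m_pack = 7 * 5 * 0.0621 * 1.354 = 2.9429 kg
Step 5: ED = E_pack / m_pack = 608.95 / 2.9429 = 206.9 Wh/kg

206.9 Wh/kg


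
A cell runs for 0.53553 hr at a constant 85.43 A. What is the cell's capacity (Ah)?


C = I * t = 85.43 * 0.53553 = 45.75 Ah

45.75 Ah


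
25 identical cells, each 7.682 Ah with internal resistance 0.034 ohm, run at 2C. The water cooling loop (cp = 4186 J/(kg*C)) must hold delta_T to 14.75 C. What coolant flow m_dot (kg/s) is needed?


Step 1: I = 2 * 7.682 = 15.364 A
Step 2: Q_cell = I^2 * R = 15.364^2 * 0.034 = 8.0258 W
Step 3: Q_total = 25 * 8.0258 = 200.65 W
Step 4: m_dot = Q_total / (cp * dT) = 200.65 / (4186 * 14.75) = 0.003250 kg/s

0.003250 kg/s


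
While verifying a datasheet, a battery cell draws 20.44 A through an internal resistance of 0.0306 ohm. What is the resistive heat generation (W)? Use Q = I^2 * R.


I^2 = 417.79
Q = 417.79 * 0.0306 = 12.78 W

12.78 W


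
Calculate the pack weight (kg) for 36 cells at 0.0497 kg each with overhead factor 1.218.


Cell mass sum = 36 * 0.0497 = 1.7892 kg
With overhead 1.218: m_pack = 1.7892 * 1.218 = 2.179 kg

2.179 kg


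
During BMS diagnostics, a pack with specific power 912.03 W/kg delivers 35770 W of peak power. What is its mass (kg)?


m = P / SP = 35770 / 912.03 = 39.22 kg

39.22 kg


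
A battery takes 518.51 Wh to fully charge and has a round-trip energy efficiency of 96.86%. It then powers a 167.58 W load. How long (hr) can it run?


Step 1: E_discharge = eta/100 * E_charge = 96.86/100 * 518.51 = 502.23 Wh
Step 2: t = E_discharge / P = 502.23 / 167.58 = 2.997 hr

2.997 hr


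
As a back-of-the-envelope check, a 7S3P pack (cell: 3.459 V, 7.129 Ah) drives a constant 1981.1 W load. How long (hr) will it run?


Step 1: E_pack = Ns * V_cell * Np * C_cell = 7 * 3.459 * 3 * 7.129 = 517.84 Wh
Step 2: t = E_pack / P = 517.84 / 1981.1 = 0.2614 hr

0.2614 hr


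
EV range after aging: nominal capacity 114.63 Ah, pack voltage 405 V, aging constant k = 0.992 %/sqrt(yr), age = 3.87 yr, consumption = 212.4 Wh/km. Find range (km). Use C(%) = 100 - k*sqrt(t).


Step 1: capacity retention = 100 - 0.992 * sqrt(3.87) = 100 - 0.992 * 1.9672 = 98.049%
Step 2: C_now = 114.63 * 98.049/100 = 112.39 Ah
Step 3: E_pack = V * C_now = 405 * 112.39 = 45518 Wh
Step 4: range = E_pack / consumption = 45518 / 212.4 = 214.3 km

214.3 km


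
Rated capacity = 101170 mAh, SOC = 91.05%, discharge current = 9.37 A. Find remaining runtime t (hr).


Convert: C_total = 101170 mAh = 101.17 Ah
Step 1: remaining = SOC/100 * C_total = 91.05/100 * 101.17 = 92.115 Ah
Step 2: t = remaining / I = 92.115 / 9.37 = 9.831 hr

9.831 hr


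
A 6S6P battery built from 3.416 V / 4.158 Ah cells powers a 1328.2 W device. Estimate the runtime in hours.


Step 1: E_pack = Ns * V_cell * Np * C_cell = 6 * 3.416 * 6 * 4.158 = 511.33 Wh
Step 2: t = E_pack / P = 511.33 / 1328.2 = 0.3850 hr

0.3850 hr


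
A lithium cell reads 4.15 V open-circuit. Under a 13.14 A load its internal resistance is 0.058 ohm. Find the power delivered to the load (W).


Step 1: V_terminal = OCV - I*R = 4.15 - 13.14 * 0.058 = 3.3879 V
Step 2: P_out = V_terminal * I = 3.3879 * 13.14 = 44.52 W

44.52 W


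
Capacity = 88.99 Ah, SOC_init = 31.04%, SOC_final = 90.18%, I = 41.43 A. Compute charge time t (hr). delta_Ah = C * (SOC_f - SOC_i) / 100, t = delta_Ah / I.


Step 1: dSOC = 90.18% - 31.04% = 59.14%
Step 2: delta_Ah = 88.99 * 59.14 / 100 = 52.629 Ah
Step 3: t = 52.629 / 41.43 = 1.270 hr

1.270 hr


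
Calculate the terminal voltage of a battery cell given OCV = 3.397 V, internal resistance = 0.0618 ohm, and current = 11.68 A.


V = OCV - I*R = 3.397 - 11.68 * 0.0618 = 2.675 V

2.675 V


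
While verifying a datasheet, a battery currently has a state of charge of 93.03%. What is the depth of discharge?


DOD = 100 - SOC = 100 - 93.03 = 6.97%

6.97%


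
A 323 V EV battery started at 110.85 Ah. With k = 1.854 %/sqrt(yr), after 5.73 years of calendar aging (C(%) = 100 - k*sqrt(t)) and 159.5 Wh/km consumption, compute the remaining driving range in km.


Step 1: capacity retention = 100 - 1.854 * sqrt(5.73) = 100 - 1.854 * 2.3937 = 95.562%
Step 2: C_now = 110.85 * 95.562/100 = 105.93 Ah
Step 3: E_pack = V * C_now = 323 * 105.93 = 34215 Wh
Step 4: range = E_pack / consumption = 34215 / 159.5 = 214.5 km

214.5 km


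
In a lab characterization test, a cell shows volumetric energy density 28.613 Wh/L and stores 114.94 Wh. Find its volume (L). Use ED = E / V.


V = E / ED = 114.94 / 28.613 = 4.017 L

4.017 L


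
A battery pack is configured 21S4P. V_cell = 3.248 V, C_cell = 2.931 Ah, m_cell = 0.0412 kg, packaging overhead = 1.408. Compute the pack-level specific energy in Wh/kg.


Step 1: V_pack = 21 * 3.248 = 68.208 V
Step 2: C_pack = 4 * 2.931 = 11.724 Ah
Step 3: E_pack = V_pack * C_pack = 68.208 * 11.724 = 799.67 Wh
Step 4: m_pack = 21 * 4 * 0.0412 * 1.408 = 4.8728 kg
Step 5: ED = E_pack / m_pack = 799.67 / 4.8728 = 164.1 Wh/kg

164.1 Wh/kg


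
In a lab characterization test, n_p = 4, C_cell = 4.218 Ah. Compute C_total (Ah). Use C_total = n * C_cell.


C_total = 4 * 4.218 = 16.872 Ah

16.872 Ah


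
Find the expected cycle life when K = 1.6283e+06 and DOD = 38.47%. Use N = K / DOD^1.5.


DOD^1.5 = 238.61
N = K / DOD^1.5 = 1.6283e+06 / 238.61 = 6824

6824 cycles


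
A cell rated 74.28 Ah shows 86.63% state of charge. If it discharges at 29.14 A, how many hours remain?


Step 1: remaining = SOC/100 * C_total = 86.63/100 * 74.28 = 64.349 Ah
Step 2: t = remaining / I = 64.349 / 29.14 = 2.208 hr

2.208 hr


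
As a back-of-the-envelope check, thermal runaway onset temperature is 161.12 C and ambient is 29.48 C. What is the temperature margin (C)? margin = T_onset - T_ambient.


Safety margin = 161.12 C - 29.48 C = 131.64 C

131.64 C


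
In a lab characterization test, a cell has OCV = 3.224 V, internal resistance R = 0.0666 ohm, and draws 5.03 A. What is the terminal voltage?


V = OCV - I*R = 3.224 - 5.03 * 0.0666 = 2.889 V

2.889 V


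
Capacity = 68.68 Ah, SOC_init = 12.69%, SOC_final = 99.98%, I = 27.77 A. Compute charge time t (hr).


delta_Ah = 68.68 * (99.98 - 12.69) / 100 = 59.951 Ah
t = delta_Ah / I = 59.951 / 27.77 = 2.159 hr

2.159 hr


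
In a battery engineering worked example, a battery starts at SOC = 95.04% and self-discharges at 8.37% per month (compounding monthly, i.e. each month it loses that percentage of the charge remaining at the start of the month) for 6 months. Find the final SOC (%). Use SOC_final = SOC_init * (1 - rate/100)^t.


decay = (1 - 8.37/100)^6 = 0.59187
SOC_final = 95.04 * 0.59187 = 56.25%

56.25%


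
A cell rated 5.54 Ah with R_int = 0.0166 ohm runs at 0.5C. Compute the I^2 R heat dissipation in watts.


Step 1: I = C_rate * capacity = 0.5 * 5.54 = 2.77 A
Step 2: Q = I^2 * R = 2.77^2 * 0.0166 = 7.6729 * 0.0166 = 0.1274 W

0.1274 W


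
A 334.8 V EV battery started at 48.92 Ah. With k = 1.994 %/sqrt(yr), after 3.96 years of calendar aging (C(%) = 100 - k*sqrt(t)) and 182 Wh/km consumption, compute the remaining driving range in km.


Step 1: capacity retention = 100 - 1.994 * sqrt(3.96) = 100 - 1.994 * 1.99 = 96.032%
Step 2: C_now = 48.92 * 96.032/100 = 46.979 Ah
Step 3: E_pack = V * C_now = 334.8 * 46.979 = 15729 Wh
Step 4: range = E_pack / consumption = 15729 / 182 = 86.42 km

86.42 km
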